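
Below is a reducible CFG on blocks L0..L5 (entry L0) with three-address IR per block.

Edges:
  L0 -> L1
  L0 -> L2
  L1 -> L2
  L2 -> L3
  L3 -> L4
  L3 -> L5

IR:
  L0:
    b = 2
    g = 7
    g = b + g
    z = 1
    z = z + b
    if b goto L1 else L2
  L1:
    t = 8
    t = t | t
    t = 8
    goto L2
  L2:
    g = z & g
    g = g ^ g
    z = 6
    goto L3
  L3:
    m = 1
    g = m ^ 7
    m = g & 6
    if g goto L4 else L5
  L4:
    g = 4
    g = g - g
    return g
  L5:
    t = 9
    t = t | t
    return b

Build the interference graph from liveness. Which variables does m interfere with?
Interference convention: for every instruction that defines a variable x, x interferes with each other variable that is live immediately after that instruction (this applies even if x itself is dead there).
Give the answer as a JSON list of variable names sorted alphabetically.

Answer: ["b", "g"]

Analysis:
def/use:
  L0: def={b,g,z} ue=∅
  L1: def={t} ue=∅
  L2: def={g,z} ue={g,z}
  L3: def={g,m} ue=∅
  L4: def={g} ue=∅
  L5: def={t} ue={b}

Backward fixpoint:
  live L0: ∅→{b,g,z}
  live L1: {b,g,z}→{b,g,z}
  live L2: {b,g,z}→{b}
  live L3: {b}→{b}
  live L4: ∅→∅
  live L5: {b}→∅

Conflict graph:
  b — {g,m,t,z}
  g — {b,m,t,z}
  m — {b,g}
  t — {b,g,z}
  z — {b,g,t}

N(m) = ["b", "g"]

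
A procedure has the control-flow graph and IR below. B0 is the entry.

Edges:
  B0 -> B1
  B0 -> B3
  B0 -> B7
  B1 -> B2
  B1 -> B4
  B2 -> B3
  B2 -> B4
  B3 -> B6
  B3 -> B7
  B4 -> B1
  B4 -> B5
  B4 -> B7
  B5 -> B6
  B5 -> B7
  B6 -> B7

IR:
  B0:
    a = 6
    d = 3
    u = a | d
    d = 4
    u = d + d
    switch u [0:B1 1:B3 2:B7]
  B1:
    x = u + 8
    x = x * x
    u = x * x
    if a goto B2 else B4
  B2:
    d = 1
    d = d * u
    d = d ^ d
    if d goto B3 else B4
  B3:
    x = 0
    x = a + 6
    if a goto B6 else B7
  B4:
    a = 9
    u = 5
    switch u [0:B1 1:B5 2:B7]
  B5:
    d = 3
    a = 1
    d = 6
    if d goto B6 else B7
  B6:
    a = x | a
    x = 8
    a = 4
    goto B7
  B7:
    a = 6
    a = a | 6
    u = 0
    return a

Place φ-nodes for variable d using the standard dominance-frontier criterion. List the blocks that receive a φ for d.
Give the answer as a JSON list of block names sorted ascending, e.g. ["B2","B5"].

idom tree: B1←B0 B2←B1 B3←B0 B4←B1 B5←B4 B6←B0 B7←B0
Join-block Dom:
  B1: preds {B0,B4}: {B0} ∩ {B0,B1,B4} = {B0}; idom=B0
  B3: preds {B0,B2}: {B0} ∩ {B0,B1,B2} = {B0}; idom=B0
  B4: preds {B1,B2}: {B0,B1} ∩ {B0,B1,B2} = {B0,B1}; idom=B1
  B6: preds {B3,B5}: {B0,B3} ∩ {B0,B1,B4,B5} = {B0}; idom=B0
  B7: preds {B0,B3,B4,B5,B6}: {B0} ∩ {B0,B3} ∩ {B0,B1,B4} ∩ {B0,B1,B4,B5} ∩ {B0,B6} = {B0}; idom=B0

DF walk-up:
  B1←B0: walk · to B0
  B1←B4: walk B4→B1 to B0
  B3←B0: walk · to B0
  B3←B2: walk B2→B1 to B0
  B4←B1: walk · to B1
  B4←B2: walk B2 to B1
  B6←B3: walk B3 to B0
  B6←B5: walk B5→B4→B1 to B0
  B7←B0: walk · to B0
  B7←B3: walk B3 to B0
  B7←B4: walk B4→B1 to B0
  B7←B5: walk B5→B4→B1 to B0
  B7←B6: walk B6 to B0
  B0: DF=∅
  B1: DF={B1,B3,B6,B7}
  B2: DF={B3,B4}
  B3: DF={B6,B7}
  B4: DF={B1,B6,B7}
  B5: DF={B6,B7}
  B6: DF={B7}
  B7: DF=∅

φ for d: defs {B0,B2,B5}
  DF⁺ = {B1,B3,B4,B6,B7}

Answer: ["B1", "B3", "B4", "B6", "B7"]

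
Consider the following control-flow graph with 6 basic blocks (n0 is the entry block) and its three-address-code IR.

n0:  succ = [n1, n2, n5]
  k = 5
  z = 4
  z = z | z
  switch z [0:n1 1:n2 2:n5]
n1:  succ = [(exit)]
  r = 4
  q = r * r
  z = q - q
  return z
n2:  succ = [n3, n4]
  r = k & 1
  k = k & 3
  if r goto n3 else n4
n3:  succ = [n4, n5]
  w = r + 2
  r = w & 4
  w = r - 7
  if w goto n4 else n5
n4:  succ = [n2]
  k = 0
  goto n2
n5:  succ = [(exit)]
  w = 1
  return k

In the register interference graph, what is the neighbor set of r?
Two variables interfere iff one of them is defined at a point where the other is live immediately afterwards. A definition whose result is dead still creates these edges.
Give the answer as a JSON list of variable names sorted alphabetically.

def/use:
  n0: def={k,z} ue=∅
  n1: def={q,r,z} ue=∅
  n2: def={k,r} ue={k}
  n3: def={r,w} ue={r}
  n4: def={k} ue=∅
  n5: def={w} ue={k}

Backward fixpoint:
  live n0: ∅→{k}
  live n1: ∅→∅
  live n2: {k}→{k,r}
  live n3: {k,r}→{k}
  live n4: ∅→{k}
  live n5: {k}→∅

Interfere edges:
  k↔{r,w,z}
  q↔∅
  r↔{k}
  w↔{k}
  z↔{k}

N(r) = ["k"]

Answer: ["k"]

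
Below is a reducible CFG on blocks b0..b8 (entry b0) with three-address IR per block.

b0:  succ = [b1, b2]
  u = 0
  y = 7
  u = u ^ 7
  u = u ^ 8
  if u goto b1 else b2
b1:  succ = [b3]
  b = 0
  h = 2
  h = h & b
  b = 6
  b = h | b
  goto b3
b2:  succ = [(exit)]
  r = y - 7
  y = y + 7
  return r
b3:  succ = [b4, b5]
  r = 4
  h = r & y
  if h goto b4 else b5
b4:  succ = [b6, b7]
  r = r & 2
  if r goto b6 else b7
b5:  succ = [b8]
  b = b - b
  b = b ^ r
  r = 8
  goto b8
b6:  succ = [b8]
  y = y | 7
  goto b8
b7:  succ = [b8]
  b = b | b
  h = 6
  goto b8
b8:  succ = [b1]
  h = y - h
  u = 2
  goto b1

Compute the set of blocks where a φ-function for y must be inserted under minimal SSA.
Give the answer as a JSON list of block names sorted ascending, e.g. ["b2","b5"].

idom tree: b1←b0 b2←b0 b3←b1 b4←b3 b5←b3 b6←b4 b7←b4 b8←b3
Dom at joins:
  b1: preds {b0,b8}: {b0} ∩ {b0,b1,b3,b8} = {b0}; idom=b0
  b8: preds {b5,b6,b7}: {b0,b1,b3,b5} ∩ {b0,b1,b3,b4,b6} ∩ {b0,b1,b3,b4,b7} = {b0,b1,b3}; idom=b3

Frontier:
  join b1 pred b0: · stop@b0
  join b1 pred b8: b8→b3→b1 stop@b0
  join b8 pred b5: b5 stop@b3
  join b8 pred b6: b6→b4 stop@b3
  join b8 pred b7: b7→b4 stop@b3
  b0 → ∅
  b1 → {b1}
  b2 → ∅
  b3 → {b1}
  b4 → {b8}
  b5 → {b8}
  b6 → {b8}
  b7 → {b8}
  b8 → {b1}

φ for y: defs {b0,b2,b6}
  DF⁺ = {b1,b8}

Answer: ["b1", "b8"]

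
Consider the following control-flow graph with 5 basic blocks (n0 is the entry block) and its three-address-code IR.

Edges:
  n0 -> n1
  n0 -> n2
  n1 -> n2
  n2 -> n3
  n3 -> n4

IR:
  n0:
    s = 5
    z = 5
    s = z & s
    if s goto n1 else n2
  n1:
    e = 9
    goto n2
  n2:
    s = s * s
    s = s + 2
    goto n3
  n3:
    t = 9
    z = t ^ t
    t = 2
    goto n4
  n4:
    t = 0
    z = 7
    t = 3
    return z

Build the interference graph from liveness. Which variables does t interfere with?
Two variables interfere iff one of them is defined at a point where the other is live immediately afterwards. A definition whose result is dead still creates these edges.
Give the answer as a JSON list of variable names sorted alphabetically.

Answer: ["z"]

Analysis:
def/use:
  n0: {s,z} / ∅
  n1: {e} / ∅
  n2: {s} / {s}
  n3: {t,z} / ∅
  n4: {t,z} / ∅

Liveness:
  n0 li=∅ lo={s}
  n1 li={s} lo={s}
  n2 li={s} lo=∅
  n3 li=∅ lo=∅
  n4 li=∅ lo=∅

Interfere edges:
  e — {s}
  s — {e,z}
  t — {z}
  z — {s,t}

N(t) = ["z"]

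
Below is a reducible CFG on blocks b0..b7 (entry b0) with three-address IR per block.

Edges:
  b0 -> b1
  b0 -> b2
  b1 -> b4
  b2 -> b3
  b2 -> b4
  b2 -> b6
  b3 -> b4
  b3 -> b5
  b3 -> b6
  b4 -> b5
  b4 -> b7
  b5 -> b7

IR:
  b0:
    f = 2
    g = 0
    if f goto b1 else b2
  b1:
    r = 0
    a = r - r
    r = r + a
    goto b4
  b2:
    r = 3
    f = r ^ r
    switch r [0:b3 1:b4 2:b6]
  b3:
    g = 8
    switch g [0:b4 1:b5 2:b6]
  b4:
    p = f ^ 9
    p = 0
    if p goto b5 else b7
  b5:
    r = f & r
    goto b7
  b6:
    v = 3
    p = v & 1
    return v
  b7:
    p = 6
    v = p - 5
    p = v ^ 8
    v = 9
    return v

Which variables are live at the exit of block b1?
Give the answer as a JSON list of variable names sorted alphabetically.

Block summaries:
  b0: {f,g} / ∅
  b1: {a,r} / ∅
  b2: {f,r} / ∅
  b3: {g} / ∅
  b4: {p} / {f}
  b5: {r} / {f,r}
  b6: {p,v} / ∅
  b7: {p,v} / ∅

Liveness:
  live b0: ∅→{f}
  live b1: {f}→{f,r}
  live b2: ∅→{f,r}
  live b3: {f,r}→{f,r}
  live b4: {f,r}→{f,r}
  live b5: {f,r}→∅
  live b6: ∅→∅
  live b7: ∅→∅

live-out(b1) = ["f", "r"]

Answer: ["f", "r"]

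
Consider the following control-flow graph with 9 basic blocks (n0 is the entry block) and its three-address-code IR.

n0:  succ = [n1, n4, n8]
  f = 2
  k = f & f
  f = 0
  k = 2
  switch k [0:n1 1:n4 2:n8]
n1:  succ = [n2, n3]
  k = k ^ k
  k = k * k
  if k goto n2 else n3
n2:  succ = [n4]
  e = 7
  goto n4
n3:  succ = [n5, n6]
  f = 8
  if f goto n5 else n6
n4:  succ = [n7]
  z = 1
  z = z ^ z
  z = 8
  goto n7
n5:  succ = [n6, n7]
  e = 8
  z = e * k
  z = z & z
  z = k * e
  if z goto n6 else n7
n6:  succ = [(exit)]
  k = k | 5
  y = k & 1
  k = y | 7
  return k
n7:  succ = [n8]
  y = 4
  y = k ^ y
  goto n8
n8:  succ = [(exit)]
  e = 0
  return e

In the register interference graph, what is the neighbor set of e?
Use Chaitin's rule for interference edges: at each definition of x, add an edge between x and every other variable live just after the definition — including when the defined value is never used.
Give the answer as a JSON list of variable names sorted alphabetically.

def/use:
  n0: def={f,k} ue=∅
  n1: def={k} ue={k}
  n2: def={e} ue=∅
  n3: def={f} ue=∅
  n4: def={z} ue=∅
  n5: def={e,z} ue={k}
  n6: def={k,y} ue={k}
  n7: def={y} ue={k}
  n8: def={e} ue=∅

Liveness:
  n0 li=∅ lo={k}
  n1 li={k} lo={k}
  n2 li={k} lo={k}
  n3 li={k} lo={k}
  n4 li={k} lo={k}
  n5 li={k} lo={k}
  n6 li={k} lo=∅
  n7 li={k} lo=∅
  n8 li=∅ lo=∅

Interference:
  e — {k,z}
  f — {k}
  k — {e,f,y,z}
  y — {k}
  z — {e,k}

N(e) = ["k", "z"]

Answer: ["k", "z"]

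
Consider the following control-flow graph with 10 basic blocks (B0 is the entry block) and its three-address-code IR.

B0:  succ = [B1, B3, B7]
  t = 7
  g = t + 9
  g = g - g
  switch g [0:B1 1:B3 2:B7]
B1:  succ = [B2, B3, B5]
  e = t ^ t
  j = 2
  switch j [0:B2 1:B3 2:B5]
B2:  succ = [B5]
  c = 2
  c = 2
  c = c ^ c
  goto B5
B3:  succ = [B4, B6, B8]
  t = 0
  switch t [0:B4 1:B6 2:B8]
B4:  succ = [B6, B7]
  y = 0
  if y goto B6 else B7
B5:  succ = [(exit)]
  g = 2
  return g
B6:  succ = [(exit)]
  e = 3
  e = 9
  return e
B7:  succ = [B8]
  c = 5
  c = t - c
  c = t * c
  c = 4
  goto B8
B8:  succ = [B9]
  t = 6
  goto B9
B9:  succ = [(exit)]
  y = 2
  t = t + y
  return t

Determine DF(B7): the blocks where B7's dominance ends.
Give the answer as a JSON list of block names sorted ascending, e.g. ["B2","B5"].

Answer: ["B8"]

Working:
idom tree: B1←B0 B2←B1 B3←B0 B4←B3 B5←B1 B6←B3 B7←B0 B8←B0 B9←B8
Dom at joins:
  B3: preds {B0,B1}: {B0} ∩ {B0,B1} = {B0}; idom=B0
  B5: preds {B1,B2}: {B0,B1} ∩ {B0,B1,B2} = {B0,B1}; idom=B1
  B6: preds {B3,B4}: {B0,B3} ∩ {B0,B3,B4} = {B0,B3}; idom=B3
  B7: preds {B0,B4}: {B0} ∩ {B0,B3,B4} = {B0}; idom=B0
  B8: preds {B3,B7}: {B0,B3} ∩ {B0,B7} = {B0}; idom=B0

DF walk-up:
  B3←B0: walk · to B0
  B3←B1: walk B1 to B0
  B5←B1: walk · to B1
  B5←B2: walk B2 to B1
  B6←B3: walk · to B3
  B6←B4: walk B4 to B3
  B7←B0: walk · to B0
  B7←B4: walk B4→B3 to B0
  B8←B3: walk B3 to B0
  B8←B7: walk B7 to B0
  B0 → ∅
  B1 → {B3}
  B2 → {B5}
  B3 → {B7,B8}
  B4 → {B6,B7}
  B5 → ∅
  B6 → ∅
  B7 → {B8}
  B8 → ∅
  B9 → ∅

DF(B7) = ["B8"]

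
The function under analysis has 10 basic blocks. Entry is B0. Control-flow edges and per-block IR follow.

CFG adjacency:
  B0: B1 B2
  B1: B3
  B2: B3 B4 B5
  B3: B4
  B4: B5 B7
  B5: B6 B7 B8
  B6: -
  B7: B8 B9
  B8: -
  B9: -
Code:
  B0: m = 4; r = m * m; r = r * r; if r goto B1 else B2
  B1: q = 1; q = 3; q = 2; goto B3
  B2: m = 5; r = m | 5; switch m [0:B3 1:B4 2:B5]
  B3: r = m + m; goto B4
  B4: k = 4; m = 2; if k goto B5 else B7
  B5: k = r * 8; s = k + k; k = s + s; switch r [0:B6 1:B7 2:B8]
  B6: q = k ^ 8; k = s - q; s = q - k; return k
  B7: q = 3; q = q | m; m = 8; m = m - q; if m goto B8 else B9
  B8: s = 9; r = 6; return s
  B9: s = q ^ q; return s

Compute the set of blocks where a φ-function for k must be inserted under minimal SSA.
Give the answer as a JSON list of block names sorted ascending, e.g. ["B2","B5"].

Answer: ["B5", "B7", "B8"]

Analysis:
idom tree: B1←B0 B2←B0 B3←B0 B4←B0 B5←B0 B6←B5 B7←B0 B8←B0 B9←B7
Join-block Dom:
  B3: preds {B1,B2}: {B0,B1} ∩ {B0,B2} = {B0}; idom=B0
  B4: preds {B2,B3}: {B0,B2} ∩ {B0,B3} = {B0}; idom=B0
  B5: preds {B2,B4}: {B0,B2} ∩ {B0,B4} = {B0}; idom=B0
  B7: preds {B4,B5}: {B0,B4} ∩ {B0,B5} = {B0}; idom=B0
  B8: preds {B5,B7}: {B0,B5} ∩ {B0,B7} = {B0}; idom=B0

DF walk-up:
  join B3 pred B1: B1 stop@B0
  join B3 pred B2: B2 stop@B0
  join B4 pred B2: B2 stop@B0
  join B4 pred B3: B3 stop@B0
  join B5 pred B2: B2 stop@B0
  join B5 pred B4: B4 stop@B0
  join B7 pred B4: B4 stop@B0
  join B7 pred B5: B5 stop@B0
  join B8 pred B5: B5 stop@B0
  join B8 pred B7: B7 stop@B0
  B0 → ∅
  B1 → {B3}
  B2 → {B3,B4,B5}
  B3 → {B4}
  B4 → {B5,B7}
  B5 → {B7,B8}
  B6 → ∅
  B7 → {B8}
  B8 → ∅
  B9 → ∅

φ for k: defs {B4,B5,B6}
  DF⁺ = {B5,B7,B8}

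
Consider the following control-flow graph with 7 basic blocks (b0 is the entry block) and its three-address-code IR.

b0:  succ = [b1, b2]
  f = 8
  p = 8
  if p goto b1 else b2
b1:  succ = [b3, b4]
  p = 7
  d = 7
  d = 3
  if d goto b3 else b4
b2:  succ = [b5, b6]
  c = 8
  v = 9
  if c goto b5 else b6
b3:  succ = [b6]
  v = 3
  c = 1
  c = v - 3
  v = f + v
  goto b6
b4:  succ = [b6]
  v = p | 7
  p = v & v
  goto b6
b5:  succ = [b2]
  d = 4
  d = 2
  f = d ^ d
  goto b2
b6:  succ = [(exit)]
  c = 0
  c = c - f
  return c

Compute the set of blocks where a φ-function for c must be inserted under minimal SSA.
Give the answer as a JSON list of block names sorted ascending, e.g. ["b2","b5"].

idom tree: b1←b0 b2←b0 b3←b1 b4←b1 b5←b2 b6←b0
Dom∩ at merges:
  b2: preds {b0,b5}: {b0} ∩ {b0,b2,b5} = {b0}; idom=b0
  b6: preds {b2,b3,b4}: {b0,b2} ∩ {b0,b1,b3} ∩ {b0,b1,b4} = {b0}; idom=b0

DF derivation:
  join b2 pred b0: · stop@b0
  join b2 pred b5: b5→b2 stop@b0
  join b6 pred b2: b2 stop@b0
  join b6 pred b3: b3→b1 stop@b0
  join b6 pred b4: b4→b1 stop@b0
  b0: DF=∅
  b1: DF={b6}
  b2: DF={b2,b6}
  b3: DF={b6}
  b4: DF={b6}
  b5: DF={b2}
  b6: DF=∅

φ for c: defs {b2,b3,b6}
  DF⁺ = {b2,b6}

Answer: ["b2", "b6"]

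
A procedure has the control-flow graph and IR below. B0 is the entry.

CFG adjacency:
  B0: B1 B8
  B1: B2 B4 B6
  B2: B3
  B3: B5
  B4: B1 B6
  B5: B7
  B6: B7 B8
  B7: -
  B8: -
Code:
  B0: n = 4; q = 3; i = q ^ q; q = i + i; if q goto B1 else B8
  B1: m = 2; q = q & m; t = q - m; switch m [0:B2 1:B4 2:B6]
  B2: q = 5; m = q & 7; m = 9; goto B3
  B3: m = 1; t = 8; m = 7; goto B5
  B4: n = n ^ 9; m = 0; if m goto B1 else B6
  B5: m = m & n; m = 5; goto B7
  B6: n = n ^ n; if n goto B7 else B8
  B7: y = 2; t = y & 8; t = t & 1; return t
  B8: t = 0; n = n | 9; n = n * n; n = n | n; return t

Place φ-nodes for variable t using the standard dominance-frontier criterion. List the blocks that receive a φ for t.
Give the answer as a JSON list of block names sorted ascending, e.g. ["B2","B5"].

Answer: ["B1", "B7", "B8"]

Working:
idom tree: B1←B0 B2←B1 B3←B2 B4←B1 B5←B3 B6←B1 B7←B1 B8←B0
Join-block Dom:
  B1: preds {B0,B4}: {B0} ∩ {B0,B1,B4} = {B0}; idom=B0
  B6: preds {B1,B4}: {B0,B1} ∩ {B0,B1,B4} = {B0,B1}; idom=B1
  B7: preds {B5,B6}: {B0,B1,B2,B3,B5} ∩ {B0,B1,B6} = {B0,B1}; idom=B1
  B8: preds {B0,B6}: {B0} ∩ {B0,B1,B6} = {B0}; idom=B0

Frontier:
  B1←B0: walk · to B0
  B1←B4: walk B4→B1 to B0
  B6←B1: walk · to B1
  B6←B4: walk B4 to B1
  B7←B5: walk B5→B3→B2 to B1
  B7←B6: walk B6 to B1
  B8←B0: walk · to B0
  B8←B6: walk B6→B1 to B0
  B0: DF=∅
  B1: DF={B1,B8}
  B2: DF={B7}
  B3: DF={B7}
  B4: DF={B1,B6}
  B5: DF={B7}
  B6: DF={B7,B8}
  B7: DF=∅
  B8: DF=∅

φ for t: defs {B1,B3,B7,B8}
  DF⁺ = {B1,B7,B8}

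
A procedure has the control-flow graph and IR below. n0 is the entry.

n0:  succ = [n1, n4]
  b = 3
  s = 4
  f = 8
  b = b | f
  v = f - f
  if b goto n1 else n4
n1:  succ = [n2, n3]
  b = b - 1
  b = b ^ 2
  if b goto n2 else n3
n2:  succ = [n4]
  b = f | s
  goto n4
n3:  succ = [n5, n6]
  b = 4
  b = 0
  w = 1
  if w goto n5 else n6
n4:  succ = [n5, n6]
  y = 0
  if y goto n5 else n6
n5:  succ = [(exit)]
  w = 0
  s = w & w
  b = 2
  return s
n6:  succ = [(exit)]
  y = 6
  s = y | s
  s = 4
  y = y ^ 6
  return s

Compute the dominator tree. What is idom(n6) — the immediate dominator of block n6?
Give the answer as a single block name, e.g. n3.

idom tree: n1←n0 n2←n1 n3←n1 n4←n0 n5←n0 n6←n0
Dom at joins:
  n4: preds {n0,n2}: {n0} ∩ {n0,n1,n2} = {n0}; idom=n0
  n5: preds {n3,n4}: {n0,n1,n3} ∩ {n0,n4} = {n0}; idom=n0
  n6: preds {n3,n4}: {n0,n1,n3} ∩ {n0,n4} = {n0}; idom=n0

idom(n6) = n0

Answer: n0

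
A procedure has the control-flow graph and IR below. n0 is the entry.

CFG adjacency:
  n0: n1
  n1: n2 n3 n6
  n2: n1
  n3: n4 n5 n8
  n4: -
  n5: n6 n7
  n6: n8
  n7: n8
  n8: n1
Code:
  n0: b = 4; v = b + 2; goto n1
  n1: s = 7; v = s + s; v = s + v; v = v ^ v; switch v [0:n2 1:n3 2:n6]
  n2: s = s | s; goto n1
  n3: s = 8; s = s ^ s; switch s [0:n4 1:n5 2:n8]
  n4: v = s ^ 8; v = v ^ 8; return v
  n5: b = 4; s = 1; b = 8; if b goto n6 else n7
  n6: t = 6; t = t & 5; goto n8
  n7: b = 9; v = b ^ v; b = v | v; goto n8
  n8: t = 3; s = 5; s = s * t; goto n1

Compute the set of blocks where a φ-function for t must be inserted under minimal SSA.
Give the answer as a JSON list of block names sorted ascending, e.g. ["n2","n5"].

idom tree: n1←n0 n2←n1 n3←n1 n4←n3 n5←n3 n6←n1 n7←n5 n8←n1
Join-block Dom:
  n1: preds {n0,n2,n8}: {n0} ∩ {n0,n1,n2} ∩ {n0,n1,n8} = {n0}; idom=n0
  n6: preds {n1,n5}: {n0,n1} ∩ {n0,n1,n3,n5} = {n0,n1}; idom=n1
  n8: preds {n3,n6,n7}: {n0,n1,n3} ∩ {n0,n1,n6} ∩ {n0,n1,n3,n5,n7} = {n0,n1}; idom=n1

Frontier:
  join n1 pred n0: · stop@n0
  join n1 pred n2: n2→n1 stop@n0
  join n1 pred n8: n8→n1 stop@n0
  join n6 pred n1: · stop@n1
  join n6 pred n5: n5→n3 stop@n1
  join n8 pred n3: n3 stop@n1
  join n8 pred n6: n6 stop@n1
  join n8 pred n7: n7→n5→n3 stop@n1
  n0 → ∅
  n1 → {n1}
  n2 → {n1}
  n3 → {n6,n8}
  n4 → ∅
  n5 → {n6,n8}
  n6 → {n8}
  n7 → {n8}
  n8 → {n1}

φ for t: defs {n6,n8}
  DF⁺ = {n1,n8}

Answer: ["n1", "n8"]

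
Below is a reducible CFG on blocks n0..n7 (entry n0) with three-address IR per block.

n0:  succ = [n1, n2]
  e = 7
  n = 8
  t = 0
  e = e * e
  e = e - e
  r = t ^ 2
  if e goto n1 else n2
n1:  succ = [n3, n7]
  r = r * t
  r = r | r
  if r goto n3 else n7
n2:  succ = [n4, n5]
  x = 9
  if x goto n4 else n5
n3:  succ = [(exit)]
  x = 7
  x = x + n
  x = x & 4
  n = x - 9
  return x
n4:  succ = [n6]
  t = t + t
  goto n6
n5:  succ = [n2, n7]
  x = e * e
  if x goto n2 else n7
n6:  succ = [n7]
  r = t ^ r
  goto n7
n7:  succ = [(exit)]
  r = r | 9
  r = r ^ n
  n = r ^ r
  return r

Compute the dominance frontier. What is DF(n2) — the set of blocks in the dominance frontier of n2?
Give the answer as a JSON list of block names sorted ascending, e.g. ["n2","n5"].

Answer: ["n2", "n7"]

Derivation:
idom tree: n1←n0 n2←n0 n3←n1 n4←n2 n5←n2 n6←n4 n7←n0
Dom∩ at merges:
  n2: preds {n0,n5}: {n0} ∩ {n0,n2,n5} = {n0}; idom=n0
  n7: preds {n1,n5,n6}: {n0,n1} ∩ {n0,n2,n5} ∩ {n0,n2,n4,n6} = {n0}; idom=n0

DF walk-up:
  n2←n0: walk · to n0
  n2←n5: walk n5→n2 to n0
  n7←n1: walk n1 to n0
  n7←n5: walk n5→n2 to n0
  n7←n6: walk n6→n4→n2 to n0
  n0: DF=∅
  n1: DF={n7}
  n2: DF={n2,n7}
  n3: DF=∅
  n4: DF={n7}
  n5: DF={n2,n7}
  n6: DF={n7}
  n7: DF=∅

DF(n2) = ["n2", "n7"]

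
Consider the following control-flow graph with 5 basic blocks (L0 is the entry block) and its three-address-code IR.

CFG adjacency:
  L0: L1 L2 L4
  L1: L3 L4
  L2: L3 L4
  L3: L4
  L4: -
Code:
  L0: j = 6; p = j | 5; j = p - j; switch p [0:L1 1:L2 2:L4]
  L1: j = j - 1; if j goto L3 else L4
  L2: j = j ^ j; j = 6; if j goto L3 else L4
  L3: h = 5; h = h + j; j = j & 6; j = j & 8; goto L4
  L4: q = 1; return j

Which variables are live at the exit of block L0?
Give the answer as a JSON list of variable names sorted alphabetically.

Answer: ["j"]

Working:
Per-block:
  L0: {j,p} / ∅
  L1: {j} / {j}
  L2: {j} / {j}
  L3: {h,j} / {j}
  L4: {q} / {j}

Live sets:
  L0 li=∅ lo={j}
  L1 li={j} lo={j}
  L2 li={j} lo={j}
  L3 li={j} lo={j}
  L4 li={j} lo=∅

live-out(L0) = ["j"]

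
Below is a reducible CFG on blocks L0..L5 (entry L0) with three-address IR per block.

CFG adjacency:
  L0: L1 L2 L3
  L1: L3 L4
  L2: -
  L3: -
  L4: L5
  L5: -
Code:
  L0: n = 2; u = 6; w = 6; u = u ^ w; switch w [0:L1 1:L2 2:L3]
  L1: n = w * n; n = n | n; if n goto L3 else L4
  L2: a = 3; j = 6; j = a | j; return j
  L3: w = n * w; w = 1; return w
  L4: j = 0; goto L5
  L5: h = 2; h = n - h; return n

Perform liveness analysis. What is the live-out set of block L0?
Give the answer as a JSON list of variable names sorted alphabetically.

Answer: ["n", "w"]

Working:
Block summaries:
  L0: {n,u,w} / ∅
  L1: {n} / {n,w}
  L2: {a,j} / ∅
  L3: {w} / {n,w}
  L4: {j} / ∅
  L5: {h} / {n}

Backward fixpoint:
  L0 li=∅ lo={n,w}
  L1 li={n,w} lo={n,w}
  L2 li=∅ lo=∅
  L3 li={n,w} lo=∅
  L4 li={n} lo={n}
  L5 li={n} lo=∅

live-out(L0) = ["n", "w"]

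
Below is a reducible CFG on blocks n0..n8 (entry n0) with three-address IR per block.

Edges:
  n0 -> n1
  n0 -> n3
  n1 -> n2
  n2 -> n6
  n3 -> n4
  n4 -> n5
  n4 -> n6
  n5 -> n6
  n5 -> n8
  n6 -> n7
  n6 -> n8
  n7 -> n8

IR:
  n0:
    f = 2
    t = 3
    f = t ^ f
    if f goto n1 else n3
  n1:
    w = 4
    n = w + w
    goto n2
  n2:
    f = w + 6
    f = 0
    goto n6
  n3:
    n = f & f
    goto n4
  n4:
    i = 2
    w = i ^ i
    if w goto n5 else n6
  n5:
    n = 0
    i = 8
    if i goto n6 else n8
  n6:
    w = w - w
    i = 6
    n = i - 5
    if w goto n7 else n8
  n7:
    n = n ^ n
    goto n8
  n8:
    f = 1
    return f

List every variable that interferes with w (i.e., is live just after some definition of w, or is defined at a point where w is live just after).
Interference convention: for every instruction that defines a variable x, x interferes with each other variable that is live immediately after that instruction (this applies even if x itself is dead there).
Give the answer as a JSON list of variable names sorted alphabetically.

Block summaries:
  n0: {f,t} / ∅
  n1: {n,w} / ∅
  n2: {f} / {w}
  n3: {n} / {f}
  n4: {i,w} / ∅
  n5: {i,n} / ∅
  n6: {i,n,w} / {w}
  n7: {n} / {n}
  n8: {f} / ∅

Backward fixpoint:
  n0: in=∅ out={f}
  n1: in=∅ out={w}
  n2: in={w} out={w}
  n3: in={f} out=∅
  n4: in=∅ out={w}
  n5: in={w} out={w}
  n6: in={w} out={n}
  n7: in={n} out=∅
  n8: in=∅ out=∅

Interfere edges:
  f — {t,w}
  i — {w}
  n — {w}
  t — {f}
  w — {f,i,n}

N(w) = ["f", "i", "n"]

Answer: ["f", "i", "n"]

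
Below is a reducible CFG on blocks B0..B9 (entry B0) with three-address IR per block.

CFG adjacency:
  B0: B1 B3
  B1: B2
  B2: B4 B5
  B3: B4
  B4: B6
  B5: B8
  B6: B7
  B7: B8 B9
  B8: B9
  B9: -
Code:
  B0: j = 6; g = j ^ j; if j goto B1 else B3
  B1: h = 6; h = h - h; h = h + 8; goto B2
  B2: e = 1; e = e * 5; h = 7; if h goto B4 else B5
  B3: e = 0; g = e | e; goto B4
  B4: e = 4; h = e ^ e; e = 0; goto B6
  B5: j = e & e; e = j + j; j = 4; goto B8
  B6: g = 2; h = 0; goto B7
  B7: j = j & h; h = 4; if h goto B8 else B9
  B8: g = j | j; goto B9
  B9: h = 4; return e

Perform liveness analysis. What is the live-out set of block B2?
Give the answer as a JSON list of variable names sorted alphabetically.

Answer: ["e", "j"]

Derivation:
Per-block:
  B0 def {g,j} use ∅
  B1 def {h} use ∅
  B2 def {e,h} use ∅
  B3 def {e,g} use ∅
  B4 def {e,h} use ∅
  B5 def {e,j} use {e}
  B6 def {g,h} use ∅
  B7 def {h,j} use {h,j}
  B8 def {g} use {j}
  B9 def {h} use {e}

Live sets:
  B0: in=∅ out={j}
  B1: in={j} out={j}
  B2: in={j} out={e,j}
  B3: in={j} out={j}
  B4: in={j} out={e,j}
  B5: in={e} out={e,j}
  B6: in={e,j} out={e,h,j}
  B7: in={e,h,j} out={e,j}
  B8: in={e,j} out={e}
  B9: in={e} out=∅

live-out(B2) = ["e", "j"]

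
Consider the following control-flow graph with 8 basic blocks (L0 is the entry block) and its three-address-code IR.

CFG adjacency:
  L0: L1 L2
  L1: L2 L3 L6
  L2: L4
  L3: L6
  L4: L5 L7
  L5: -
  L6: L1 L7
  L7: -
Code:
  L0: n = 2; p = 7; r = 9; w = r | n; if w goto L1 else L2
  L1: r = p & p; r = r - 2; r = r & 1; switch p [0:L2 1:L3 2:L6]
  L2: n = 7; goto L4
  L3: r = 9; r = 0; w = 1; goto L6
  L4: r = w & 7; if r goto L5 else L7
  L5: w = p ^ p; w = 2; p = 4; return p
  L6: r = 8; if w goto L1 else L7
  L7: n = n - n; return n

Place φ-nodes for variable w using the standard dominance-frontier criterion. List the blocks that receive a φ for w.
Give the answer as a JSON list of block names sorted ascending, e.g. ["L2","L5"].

Answer: ["L1", "L2", "L6", "L7"]

Derivation:
idom tree: L1←L0 L2←L0 L3←L1 L4←L2 L5←L4 L6←L1 L7←L0
Dom at joins:
  L1: preds {L0,L6}: {L0} ∩ {L0,L1,L6} = {L0}; idom=L0
  L2: preds {L0,L1}: {L0} ∩ {L0,L1} = {L0}; idom=L0
  L6: preds {L1,L3}: {L0,L1} ∩ {L0,L1,L3} = {L0,L1}; idom=L1
  L7: preds {L4,L6}: {L0,L2,L4} ∩ {L0,L1,L6} = {L0}; idom=L0

Frontier:
  join L1 pred L0: · stop@L0
  join L1 pred L6: L6→L1 stop@L0
  join L2 pred L0: · stop@L0
  join L2 pred L1: L1 stop@L0
  join L6 pred L1: · stop@L1
  join L6 pred L3: L3 stop@L1
  join L7 pred L4: L4→L2 stop@L0
  join L7 pred L6: L6→L1 stop@L0
  DF(L0)=∅
  DF(L1)={L1,L2,L7}
  DF(L2)={L7}
  DF(L3)={L6}
  DF(L4)={L7}
  DF(L5)=∅
  DF(L6)={L1,L7}
  DF(L7)=∅

φ for w: defs {L0,L3,L5}
  DF⁺ = {L1,L2,L6,L7}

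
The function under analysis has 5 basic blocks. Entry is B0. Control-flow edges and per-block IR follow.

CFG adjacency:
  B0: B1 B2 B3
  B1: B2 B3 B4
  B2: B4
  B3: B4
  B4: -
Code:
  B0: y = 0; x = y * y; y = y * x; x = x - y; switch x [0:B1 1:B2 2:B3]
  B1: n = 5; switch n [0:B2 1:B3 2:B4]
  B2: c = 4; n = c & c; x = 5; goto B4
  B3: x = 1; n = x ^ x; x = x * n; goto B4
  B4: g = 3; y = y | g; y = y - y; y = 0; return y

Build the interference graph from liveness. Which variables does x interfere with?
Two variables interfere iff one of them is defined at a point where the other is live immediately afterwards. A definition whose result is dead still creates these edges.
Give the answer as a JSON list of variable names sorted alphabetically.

Per-block:
  B0 def {x,y} use ∅
  B1 def {n} use ∅
  B2 def {c,n,x} use ∅
  B3 def {n,x} use ∅
  B4 def {g,y} use {y}

Backward fixpoint:
  B0 li=∅ lo={y}
  B1 li={y} lo={y}
  B2 li={y} lo={y}
  B3 li={y} lo={y}
  B4 li={y} lo=∅

Interfere edges:
  c: {y}
  g: {y}
  n: {x,y}
  x: {n,y}
  y: {c,g,n,x}

N(x) = ["n", "y"]

Answer: ["n", "y"]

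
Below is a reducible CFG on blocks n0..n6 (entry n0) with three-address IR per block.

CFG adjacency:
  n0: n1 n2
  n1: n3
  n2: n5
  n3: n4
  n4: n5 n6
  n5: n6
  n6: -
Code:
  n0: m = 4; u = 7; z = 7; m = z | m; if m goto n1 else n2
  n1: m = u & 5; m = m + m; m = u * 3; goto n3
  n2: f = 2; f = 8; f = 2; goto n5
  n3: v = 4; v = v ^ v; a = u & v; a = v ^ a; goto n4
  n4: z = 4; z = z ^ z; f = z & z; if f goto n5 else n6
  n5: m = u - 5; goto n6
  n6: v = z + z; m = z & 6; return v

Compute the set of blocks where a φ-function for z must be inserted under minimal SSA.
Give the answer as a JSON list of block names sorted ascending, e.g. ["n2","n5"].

idom tree: n1←n0 n2←n0 n3←n1 n4←n3 n5←n0 n6←n0
Dom at joins:
  n5: preds {n2,n4}: {n0,n2} ∩ {n0,n1,n3,n4} = {n0}; idom=n0
  n6: preds {n4,n5}: {n0,n1,n3,n4} ∩ {n0,n5} = {n0}; idom=n0

Frontier:
  join n5 pred n2: n2 stop@n0
  join n5 pred n4: n4→n3→n1 stop@n0
  join n6 pred n4: n4→n3→n1 stop@n0
  join n6 pred n5: n5 stop@n0
  n0 → ∅
  n1 → {n5,n6}
  n2 → {n5}
  n3 → {n5,n6}
  n4 → {n5,n6}
  n5 → {n6}
  n6 → ∅

φ for z: defs {n0,n4}
  DF⁺ = {n5,n6}

Answer: ["n5", "n6"]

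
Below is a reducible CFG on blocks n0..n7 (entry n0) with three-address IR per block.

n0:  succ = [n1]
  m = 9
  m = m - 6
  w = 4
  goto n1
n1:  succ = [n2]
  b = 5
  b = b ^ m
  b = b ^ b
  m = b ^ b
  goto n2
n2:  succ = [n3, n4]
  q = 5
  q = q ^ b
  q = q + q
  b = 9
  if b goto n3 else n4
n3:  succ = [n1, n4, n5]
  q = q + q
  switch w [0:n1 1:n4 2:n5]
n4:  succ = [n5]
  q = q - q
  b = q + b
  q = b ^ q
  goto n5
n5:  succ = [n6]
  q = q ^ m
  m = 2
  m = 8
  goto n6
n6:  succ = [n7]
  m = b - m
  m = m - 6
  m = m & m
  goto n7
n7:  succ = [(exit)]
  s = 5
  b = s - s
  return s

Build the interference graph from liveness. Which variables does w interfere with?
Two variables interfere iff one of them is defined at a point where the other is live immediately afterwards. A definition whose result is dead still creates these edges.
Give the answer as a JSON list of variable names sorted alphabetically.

def/use:
  n0 def {m,w} use ∅
  n1 def {b,m} use {m}
  n2 def {b,q} use {b}
  n3 def {q} use {q,w}
  n4 def {b,q} use {b,q}
  n5 def {m,q} use {m,q}
  n6 def {m} use {b,m}
  n7 def {b,s} use ∅

Liveness:
  n0 li=∅ lo={m,w}
  n1 li={m,w} lo={b,m,w}
  n2 li={b,m,w} lo={b,m,q,w}
  n3 li={b,m,q,w} lo={b,m,q,w}
  n4 li={b,m,q} lo={b,m,q}
  n5 li={b,m,q} lo={b,m}
  n6 li={b,m} lo=∅
  n7 li=∅ lo=∅

Interfere edges:
  b↔{m,q,s,w}
  m↔{b,q,w}
  q↔{b,m,w}
  s↔{b}
  w↔{b,m,q}

N(w) = ["b", "m", "q"]

Answer: ["b", "m", "q"]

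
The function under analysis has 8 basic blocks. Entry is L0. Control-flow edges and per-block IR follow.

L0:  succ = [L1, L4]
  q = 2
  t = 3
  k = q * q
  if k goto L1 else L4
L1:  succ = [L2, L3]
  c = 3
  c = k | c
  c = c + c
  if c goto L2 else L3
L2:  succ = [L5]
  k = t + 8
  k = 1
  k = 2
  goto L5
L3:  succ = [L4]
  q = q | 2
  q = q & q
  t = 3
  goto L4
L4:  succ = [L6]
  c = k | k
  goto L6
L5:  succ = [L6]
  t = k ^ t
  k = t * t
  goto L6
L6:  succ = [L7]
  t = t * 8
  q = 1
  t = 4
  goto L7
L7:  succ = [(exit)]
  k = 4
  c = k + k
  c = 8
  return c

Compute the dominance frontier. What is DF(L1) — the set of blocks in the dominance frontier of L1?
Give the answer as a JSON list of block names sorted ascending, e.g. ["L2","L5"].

idom tree: L1←L0 L2←L1 L3←L1 L4←L0 L5←L2 L6←L0 L7←L6
Join-block Dom:
  L4: preds {L0,L3}: {L0} ∩ {L0,L1,L3} = {L0}; idom=L0
  L6: preds {L4,L5}: {L0,L4} ∩ {L0,L1,L2,L5} = {L0}; idom=L0

Frontier:
  join L4 pred L0: · stop@L0
  join L4 pred L3: L3→L1 stop@L0
  join L6 pred L4: L4 stop@L0
  join L6 pred L5: L5→L2→L1 stop@L0
  L0: DF=∅
  L1: DF={L4,L6}
  L2: DF={L6}
  L3: DF={L4}
  L4: DF={L6}
  L5: DF={L6}
  L6: DF=∅
  L7: DF=∅

DF(L1) = ["L4", "L6"]

Answer: ["L4", "L6"]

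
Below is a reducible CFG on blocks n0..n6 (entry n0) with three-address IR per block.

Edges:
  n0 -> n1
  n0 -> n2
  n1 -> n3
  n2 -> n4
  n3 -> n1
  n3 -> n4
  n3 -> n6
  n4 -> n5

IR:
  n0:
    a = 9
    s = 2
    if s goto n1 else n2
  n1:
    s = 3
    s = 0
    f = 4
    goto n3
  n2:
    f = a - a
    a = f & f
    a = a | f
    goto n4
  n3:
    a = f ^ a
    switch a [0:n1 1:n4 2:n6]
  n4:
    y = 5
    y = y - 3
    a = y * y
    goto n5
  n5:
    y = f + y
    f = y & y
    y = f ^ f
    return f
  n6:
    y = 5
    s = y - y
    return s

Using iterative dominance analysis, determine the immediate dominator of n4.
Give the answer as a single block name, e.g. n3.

idom tree: n1←n0 n2←n0 n3←n1 n4←n0 n5←n4 n6←n3
Dom∩ at merges:
  n1: preds {n0,n3}: {n0} ∩ {n0,n1,n3} = {n0}; idom=n0
  n4: preds {n2,n3}: {n0,n2} ∩ {n0,n1,n3} = {n0}; idom=n0

idom(n4) = n0

Answer: n0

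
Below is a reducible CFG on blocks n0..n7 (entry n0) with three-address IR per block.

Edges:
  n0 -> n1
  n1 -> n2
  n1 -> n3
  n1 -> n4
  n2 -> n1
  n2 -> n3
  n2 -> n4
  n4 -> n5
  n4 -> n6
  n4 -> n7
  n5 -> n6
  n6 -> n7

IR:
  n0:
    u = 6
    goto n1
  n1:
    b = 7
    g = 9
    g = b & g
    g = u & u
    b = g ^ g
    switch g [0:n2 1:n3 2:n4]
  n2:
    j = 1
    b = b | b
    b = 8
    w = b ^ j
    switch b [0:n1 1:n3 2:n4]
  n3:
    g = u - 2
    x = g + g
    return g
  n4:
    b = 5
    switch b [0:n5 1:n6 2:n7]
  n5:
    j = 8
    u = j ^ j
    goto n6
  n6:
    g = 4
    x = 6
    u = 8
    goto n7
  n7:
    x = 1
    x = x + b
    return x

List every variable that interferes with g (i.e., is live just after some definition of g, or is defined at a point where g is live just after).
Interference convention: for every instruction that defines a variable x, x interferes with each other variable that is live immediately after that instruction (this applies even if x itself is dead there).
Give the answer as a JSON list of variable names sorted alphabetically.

Answer: ["b", "u", "x"]

Analysis:
Block summaries:
  n0 def {u} use ∅
  n1 def {b,g} use {u}
  n2 def {b,j,w} use {b}
  n3 def {g,x} use {u}
  n4 def {b} use ∅
  n5 def {j,u} use ∅
  n6 def {g,u,x} use ∅
  n7 def {x} use {b}

Liveness:
  live n0: ∅→{u}
  live n1: {u}→{b,u}
  live n2: {b,u}→{u}
  live n3: {u}→∅
  live n4: ∅→{b}
  live n5: {b}→{b}
  live n6: {b}→{b}
  live n7: {b}→∅

Interfere edges:
  b — {g,j,u,w,x}
  g — {b,u,x}
  j — {b,u}
  u — {b,g,j,w}
  w — {b,u}
  x — {b,g}

N(g) = ["b", "u", "x"]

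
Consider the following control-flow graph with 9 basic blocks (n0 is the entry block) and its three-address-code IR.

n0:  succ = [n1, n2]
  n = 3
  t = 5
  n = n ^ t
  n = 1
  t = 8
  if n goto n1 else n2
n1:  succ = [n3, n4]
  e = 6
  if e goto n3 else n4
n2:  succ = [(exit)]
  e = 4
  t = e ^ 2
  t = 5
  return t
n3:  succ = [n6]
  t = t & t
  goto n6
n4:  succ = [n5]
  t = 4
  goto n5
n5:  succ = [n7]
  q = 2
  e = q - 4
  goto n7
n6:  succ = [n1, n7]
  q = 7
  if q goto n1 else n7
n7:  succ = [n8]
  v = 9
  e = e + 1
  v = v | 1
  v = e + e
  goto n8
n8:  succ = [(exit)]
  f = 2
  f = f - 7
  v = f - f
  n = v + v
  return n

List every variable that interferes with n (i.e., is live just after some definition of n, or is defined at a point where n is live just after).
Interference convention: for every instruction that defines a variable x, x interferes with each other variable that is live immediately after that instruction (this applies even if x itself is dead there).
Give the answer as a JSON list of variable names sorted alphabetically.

def/use:
  n0: {n,t} / ∅
  n1: {e} / ∅
  n2: {e,t} / ∅
  n3: {t} / {t}
  n4: {t} / ∅
  n5: {e,q} / ∅
  n6: {q} / ∅
  n7: {e,v} / {e}
  n8: {f,n,v} / ∅

Liveness:
  n0: in=∅ out={t}
  n1: in={t} out={e,t}
  n2: in=∅ out=∅
  n3: in={e,t} out={e,t}
  n4: in=∅ out=∅
  n5: in=∅ out={e}
  n6: in={e,t} out={e,t}
  n7: in={e} out=∅
  n8: in=∅ out=∅

Conflict graph:
  e↔{q,t,v}
  f↔∅
  n↔{t}
  q↔{e,t}
  t↔{e,n,q}
  v↔{e}

N(n) = ["t"]

Answer: ["t"]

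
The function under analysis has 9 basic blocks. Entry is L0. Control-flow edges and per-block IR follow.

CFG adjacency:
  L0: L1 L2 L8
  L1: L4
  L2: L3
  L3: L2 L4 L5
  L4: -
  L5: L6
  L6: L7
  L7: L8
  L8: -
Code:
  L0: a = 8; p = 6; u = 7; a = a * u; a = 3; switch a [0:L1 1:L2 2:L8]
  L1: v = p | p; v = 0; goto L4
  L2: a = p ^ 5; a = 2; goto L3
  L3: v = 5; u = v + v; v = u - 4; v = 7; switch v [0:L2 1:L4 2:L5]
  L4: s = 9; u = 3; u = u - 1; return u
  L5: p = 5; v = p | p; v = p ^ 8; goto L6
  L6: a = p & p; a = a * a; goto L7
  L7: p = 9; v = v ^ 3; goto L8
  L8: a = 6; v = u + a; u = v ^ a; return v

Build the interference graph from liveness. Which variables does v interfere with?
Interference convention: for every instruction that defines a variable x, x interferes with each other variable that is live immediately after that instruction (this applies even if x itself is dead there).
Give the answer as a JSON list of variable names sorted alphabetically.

Block summaries:
  L0: def={a,p,u} ue=∅
  L1: def={v} ue={p}
  L2: def={a} ue={p}
  L3: def={u,v} ue=∅
  L4: def={s,u} ue=∅
  L5: def={p,v} ue=∅
  L6: def={a} ue={p}
  L7: def={p,v} ue={v}
  L8: def={a,u,v} ue={u}

Liveness:
  live L0: ∅→{p,u}
  live L1: {p}→∅
  live L2: {p}→{p}
  live L3: {p}→{p,u}
  live L4: ∅→∅
  live L5: {u}→{p,u,v}
  live L6: {p,u,v}→{u,v}
  live L7: {u,v}→{u}
  live L8: {u}→∅

Conflict graph:
  a — {p,u,v}
  p — {a,u,v}
  s — ∅
  u — {a,p,v}
  v — {a,p,u}

N(v) = ["a", "p", "u"]

Answer: ["a", "p", "u"]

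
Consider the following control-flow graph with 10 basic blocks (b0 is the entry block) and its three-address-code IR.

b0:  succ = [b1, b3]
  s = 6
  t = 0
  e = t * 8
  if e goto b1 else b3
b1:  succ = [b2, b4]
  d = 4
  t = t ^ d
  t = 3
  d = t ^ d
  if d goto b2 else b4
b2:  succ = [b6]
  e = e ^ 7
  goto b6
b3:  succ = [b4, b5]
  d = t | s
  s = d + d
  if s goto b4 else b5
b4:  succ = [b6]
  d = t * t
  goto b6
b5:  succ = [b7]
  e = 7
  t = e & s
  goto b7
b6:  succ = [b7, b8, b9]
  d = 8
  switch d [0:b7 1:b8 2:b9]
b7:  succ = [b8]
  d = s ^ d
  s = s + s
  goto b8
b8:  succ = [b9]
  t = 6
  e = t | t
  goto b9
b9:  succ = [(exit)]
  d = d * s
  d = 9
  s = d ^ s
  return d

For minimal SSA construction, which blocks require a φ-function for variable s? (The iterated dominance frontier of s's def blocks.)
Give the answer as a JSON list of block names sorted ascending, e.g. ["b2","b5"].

idom tree: b1←b0 b2←b1 b3←b0 b4←b0 b5←b3 b6←b0 b7←b0 b8←b0 b9←b0
Join-block Dom:
  b4: preds {b1,b3}: {b0,b1} ∩ {b0,b3} = {b0}; idom=b0
  b6: preds {b2,b4}: {b0,b1,b2} ∩ {b0,b4} = {b0}; idom=b0
  b7: preds {b5,b6}: {b0,b3,b5} ∩ {b0,b6} = {b0}; idom=b0
  b8: preds {b6,b7}: {b0,b6} ∩ {b0,b7} = {b0}; idom=b0
  b9: preds {b6,b8}: {b0,b6} ∩ {b0,b8} = {b0}; idom=b0

Frontier:
  join b4 pred b1: b1 stop@b0
  join b4 pred b3: b3 stop@b0
  join b6 pred b2: b2→b1 stop@b0
  join b6 pred b4: b4 stop@b0
  join b7 pred b5: b5→b3 stop@b0
  join b7 pred b6: b6 stop@b0
  join b8 pred b6: b6 stop@b0
  join b8 pred b7: b7 stop@b0
  join b9 pred b6: b6 stop@b0
  join b9 pred b8: b8 stop@b0
  b0: DF=∅
  b1: DF={b4,b6}
  b2: DF={b6}
  b3: DF={b4,b7}
  b4: DF={b6}
  b5: DF={b7}
  b6: DF={b7,b8,b9}
  b7: DF={b8}
  b8: DF={b9}
  b9: DF=∅

φ for s: defs {b0,b3,b7,b9}
  DF⁺ = {b4,b6,b7,b8,b9}

Answer: ["b4", "b6", "b7", "b8", "b9"]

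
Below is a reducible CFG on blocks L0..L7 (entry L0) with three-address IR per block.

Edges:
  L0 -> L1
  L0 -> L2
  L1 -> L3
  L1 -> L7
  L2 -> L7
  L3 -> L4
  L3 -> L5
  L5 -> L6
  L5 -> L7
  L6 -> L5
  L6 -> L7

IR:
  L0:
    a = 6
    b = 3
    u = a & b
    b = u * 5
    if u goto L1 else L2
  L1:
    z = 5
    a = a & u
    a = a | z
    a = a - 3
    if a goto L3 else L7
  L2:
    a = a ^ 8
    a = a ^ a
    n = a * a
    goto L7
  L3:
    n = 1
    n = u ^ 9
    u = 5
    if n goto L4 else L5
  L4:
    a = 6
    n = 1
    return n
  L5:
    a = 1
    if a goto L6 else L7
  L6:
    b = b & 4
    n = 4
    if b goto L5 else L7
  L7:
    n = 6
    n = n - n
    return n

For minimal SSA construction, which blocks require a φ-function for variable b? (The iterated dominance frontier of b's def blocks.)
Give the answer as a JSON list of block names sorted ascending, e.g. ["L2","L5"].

Answer: ["L5", "L7"]

Analysis:
idom tree: L1←L0 L2←L0 L3←L1 L4←L3 L5←L3 L6←L5 L7←L0
Dom at joins:
  L5: preds {L3,L6}: {L0,L1,L3} ∩ {L0,L1,L3,L5,L6} = {L0,L1,L3}; idom=L3
  L7: preds {L1,L2,L5,L6}: {L0,L1} ∩ {L0,L2} ∩ {L0,L1,L3,L5} ∩ {L0,L1,L3,L5,L6} = {L0}; idom=L0

Frontier:
  join L5 pred L3: · stop@L3
  join L5 pred L6: L6→L5 stop@L3
  join L7 pred L1: L1 stop@L0
  join L7 pred L2: L2 stop@L0
  join L7 pred L5: L5→L3→L1 stop@L0
  join L7 pred L6: L6→L5→L3→L1 stop@L0
  L0: DF=∅
  L1: DF={L7}
  L2: DF={L7}
  L3: DF={L7}
  L4: DF=∅
  L5: DF={L5,L7}
  L6: DF={L5,L7}
  L7: DF=∅

φ for b: defs {L0,L6}
  DF⁺ = {L5,L7}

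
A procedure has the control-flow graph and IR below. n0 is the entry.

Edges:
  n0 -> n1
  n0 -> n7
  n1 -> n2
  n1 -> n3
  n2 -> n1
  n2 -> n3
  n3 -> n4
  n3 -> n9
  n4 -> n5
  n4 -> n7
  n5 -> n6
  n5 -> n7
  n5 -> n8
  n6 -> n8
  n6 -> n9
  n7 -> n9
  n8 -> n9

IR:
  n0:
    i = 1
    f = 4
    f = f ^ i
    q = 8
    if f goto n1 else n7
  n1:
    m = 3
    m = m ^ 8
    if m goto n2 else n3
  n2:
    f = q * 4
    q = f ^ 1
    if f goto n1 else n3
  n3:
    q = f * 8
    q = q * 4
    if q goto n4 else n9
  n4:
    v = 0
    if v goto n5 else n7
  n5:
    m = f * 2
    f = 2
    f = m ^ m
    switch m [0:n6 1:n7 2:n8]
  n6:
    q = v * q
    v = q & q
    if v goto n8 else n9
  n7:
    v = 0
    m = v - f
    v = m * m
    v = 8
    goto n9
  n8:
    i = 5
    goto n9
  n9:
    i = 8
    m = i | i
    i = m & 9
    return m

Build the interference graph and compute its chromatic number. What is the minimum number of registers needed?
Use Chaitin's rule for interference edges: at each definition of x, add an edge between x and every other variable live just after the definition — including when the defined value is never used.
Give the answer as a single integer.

def/use:
  n0: {f,i,q} / ∅
  n1: {m} / ∅
  n2: {f,q} / {q}
  n3: {q} / {f}
  n4: {v} / ∅
  n5: {f,m} / {f}
  n6: {q,v} / {q,v}
  n7: {m,v} / {f}
  n8: {i} / ∅
  n9: {i,m} / ∅

Liveness:
  live n0: ∅→{f,q}
  live n1: {f,q}→{f,q}
  live n2: {q}→{f,q}
  live n3: {f}→{f,q}
  live n4: {f,q}→{f,q,v}
  live n5: {f,q,v}→{f,q,v}
  live n6: {q,v}→∅
  live n7: {f}→∅
  live n8: ∅→∅
  live n9: ∅→∅

Interfere edges:
  f↔{i,m,q,v}
  i↔{f,m}
  m↔{f,i,q,v}
  q↔{f,m,v}
  v↔{f,m,q}

Colouring:
  clique {f,m,q,v} ⇒ need ≥ 4
  4-colouring: c0={f}  c1={m}  c2={i,q}  c3={v}
  χ = 4

Answer: 4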